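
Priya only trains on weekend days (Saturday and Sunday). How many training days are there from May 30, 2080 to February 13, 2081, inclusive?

74

May 30, 2080 is a Thursday.
The range spans 260 days (inclusive of both endpoints).
260 = 7 × 37 + 1, so there are 37 full weeks plus 1 extra day.
Each full week contributes 2 weekend days (Sat, Sun): 37 × 2 = 74.
The 1 extra day is Thu — none qualify.
Total: 74 + 0 = 74.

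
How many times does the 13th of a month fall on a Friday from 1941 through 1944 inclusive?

6

Friday-the-13ths by year:
1941: Jun
1942: Feb, Mar, Nov
1943: Aug
1944: Oct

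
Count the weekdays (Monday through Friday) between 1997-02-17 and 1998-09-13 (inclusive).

410 weekdays

1997-02-17 is a Monday.
That's 574 days from start to end, counting both.
574 = 7 × 82, so the span is exactly 82 full weeks.
Each full week contributes 5 weekdays (Mon–Fri): 82 × 5 = 410.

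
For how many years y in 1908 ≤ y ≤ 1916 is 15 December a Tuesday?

2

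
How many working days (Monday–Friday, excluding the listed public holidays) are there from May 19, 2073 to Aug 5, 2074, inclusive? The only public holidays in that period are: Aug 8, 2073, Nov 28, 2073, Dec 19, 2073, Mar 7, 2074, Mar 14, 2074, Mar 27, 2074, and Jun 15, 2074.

309

May 19, 2073 is a Friday.
From May 19, 2073 to Aug 5, 2074 is 444 days inclusive.
444 = 7 × 63 + 3, so there are 63 full weeks plus 3 extra days.
Each full week contributes 5 weekdays (Mon–Fri): 63 × 5 = 315.
The 3 extra days are Friday, Saturday, Sunday — 1 of them qualifies.
Total: 315 + 1 = 316.
Holidays: Aug 8, 2073 (Tue); Nov 28, 2073 (Tue); Dec 19, 2073 (Tue); Mar 7, 2074 (Wed); Mar 14, 2074 (Wed); Mar 27, 2074 (Tue); Jun 15, 2074 (Fri).
All 7 holidays fall on weekdays, so subtract 7.
Business days: 316 − 7 = 309.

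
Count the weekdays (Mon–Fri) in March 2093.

March 1, 2093 is a Sunday.
From March 1, 2093 to March 31, 2093 is 31 days inclusive.
31 = 7 × 4 + 3, so there are 4 full weeks plus 3 extra days.
Each full week contributes 5 weekdays (Mon–Fri): 4 × 5 = 20.
The 3 extra days are Sunday, Monday, Tuesday — 2 of them qualify.
Total: 20 + 2 = 22.

22 weekdays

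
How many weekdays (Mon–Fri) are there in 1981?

January 1, 1981 is a Thursday.
That's 365 days from start to end, counting both.
365 = 7 × 52 + 1, so there are 52 full weeks plus 1 extra day.
Each full week contributes 5 weekdays (Mon–Fri): 52 × 5 = 260.
The 1 extra day is Thursday — 1 of them qualifies.
Total: 260 + 1 = 261.

261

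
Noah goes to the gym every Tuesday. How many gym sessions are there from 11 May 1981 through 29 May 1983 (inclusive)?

107 Tuesdays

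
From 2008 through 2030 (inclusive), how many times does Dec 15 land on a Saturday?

Day of week of December 15 in each year:
2008: Mon, 2009: Tue, 2010: Wed, 2011: Thu, 2012: Sat ✓, 2013: Sun, 2014: Mon, 2015: Tue, 2016: Thu, 2017: Fri, 2018: Sat ✓, 2019: Sun, 2020: Tue, 2021: Wed, 2022: Thu, 2023: Fri, 2024: Sun, 2025: Mon, 2026: Tue, 2027: Wed, 2028: Fri, 2029: Sat ✓, 2030: Sun
Saturdays: 2012, 2018, 2029.

3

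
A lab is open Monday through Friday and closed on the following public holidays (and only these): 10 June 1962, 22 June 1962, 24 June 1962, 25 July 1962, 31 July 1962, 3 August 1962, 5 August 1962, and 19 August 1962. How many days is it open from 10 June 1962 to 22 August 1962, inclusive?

10 June 1962 is a Sunday.
That's 74 days from start to end, counting both.
74 = 7 × 10 + 4, so there are 10 full weeks plus 4 extra days.
Each full week contributes 5 weekdays (Mon–Fri): 10 × 5 = 50.
The 4 extra days are Sunday, Monday, Tuesday, Wednesday — 3 of them qualify.
Total: 50 + 3 = 53.
Holidays: 10 June 1962 (Sun); 22 June 1962 (Fri); 24 June 1962 (Sun); 25 July 1962 (Wed); 31 July 1962 (Tue); 3 August 1962 (Fri); 5 August 1962 (Sun); 19 August 1962 (Sun).
4 of the 8 holidays fall on weekdays; the rest are weekends and were already excluded.
Business days: 53 − 4 = 49.

49 working days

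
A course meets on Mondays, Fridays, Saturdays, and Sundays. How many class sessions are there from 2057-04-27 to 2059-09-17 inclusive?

500

2057-04-27 is a Friday.
That's 874 days from start to end, counting both.
874 = 7 × 124 + 6, so there are 124 full weeks plus 6 extra days.
Each full week contributes 4 days from the set (Mon, Fri, Sat, Sun): 124 × 4 = 496.
The 6 extra days are Friday, Saturday, Sunday, Monday, Tuesday, Wednesday — 4 of them qualify.
Total: 496 + 4 = 500.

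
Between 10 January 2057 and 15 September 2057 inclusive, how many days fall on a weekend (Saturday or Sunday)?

71

10 January 2057 is a Wednesday.
From 10 January 2057 to 15 September 2057 is 249 days inclusive.
249 = 7 × 35 + 4, so there are 35 full weeks plus 4 extra days.
Each full week contributes 2 weekend days (Sat, Sun): 35 × 2 = 70.
The 4 extra days are Wednesday, Thursday, Friday, Saturday — 1 of them qualifies.
Total: 70 + 1 = 71.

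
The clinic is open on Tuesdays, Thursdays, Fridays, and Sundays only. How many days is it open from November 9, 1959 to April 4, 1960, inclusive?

84

November 9, 1959 is a Monday.
That's 148 days from start to end, counting both.
148 = 7 × 21 + 1, so there are 21 full weeks plus 1 extra day.
Each full week contributes 4 days from the set (Tue, Thu, Fri, Sun): 21 × 4 = 84.
The 1 extra day is Mon — none qualify.
Total: 84 + 0 = 84.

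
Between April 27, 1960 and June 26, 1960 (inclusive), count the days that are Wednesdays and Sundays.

April 27, 1960 is a Wednesday.
From April 27, 1960 to June 26, 1960 is 61 days inclusive.
61 = 7 × 8 + 5, so there are 8 full weeks plus 5 extra days.
Each full week contributes 2 days from the set (Wed, Sun): 8 × 2 = 16.
The 5 extra days are Wed, Thu, Fri, Sat, Sun — 2 of them qualify.
Total: 16 + 2 = 18.

18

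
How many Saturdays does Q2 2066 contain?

13

Apr 1, 2066 is a Thursday.
That's 91 days from start to end, counting both.
91 = 7 × 13, so the span is exactly 13 full weeks.
Each full week contributes one Saturday: 13 so far.
Total: 13.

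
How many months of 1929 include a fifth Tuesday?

5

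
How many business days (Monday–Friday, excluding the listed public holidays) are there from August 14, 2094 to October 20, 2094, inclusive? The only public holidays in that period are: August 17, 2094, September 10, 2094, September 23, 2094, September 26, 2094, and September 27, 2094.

44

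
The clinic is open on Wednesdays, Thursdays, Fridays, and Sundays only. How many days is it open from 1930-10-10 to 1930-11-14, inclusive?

21

1930-10-10 is a Friday.
The range spans 36 days (inclusive of both endpoints).
36 = 7 × 5 + 1, so there are 5 full weeks plus 1 extra day.
Each full week contributes 4 days from the set (Wed, Thu, Fri, Sun): 5 × 4 = 20.
The 1 extra day is Friday — 1 of them qualifies.
Total: 20 + 1 = 21.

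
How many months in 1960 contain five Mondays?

4

A month has five Mondays exactly when Monday falls within its first (length − 28) days.
Jan: 31 days, starts Fri → 5 of Fri, Sat, Sun
Feb: 29 days, starts Mon → 5 of Mon ✓
Mar: 31 days, starts Tue → 5 of Tue, Wed, Thu
Apr: 30 days, starts Fri → 5 of Fri, Sat
May: 31 days, starts Sun → 5 of Sun, Mon, Tue ✓
Jun: 30 days, starts Wed → 5 of Wed, Thu
Jul: 31 days, starts Fri → 5 of Fri, Sat, Sun
Aug: 31 days, starts Mon → 5 of Mon, Tue, Wed ✓
Sep: 30 days, starts Thu → 5 of Thu, Fri
Oct: 31 days, starts Sat → 5 of Sat, Sun, Mon ✓
Nov: 30 days, starts Tue → 5 of Tue, Wed
Dec: 31 days, starts Thu → 5 of Thu, Fri, Sat
Months with five Mondays: Feb, May, Aug, Oct.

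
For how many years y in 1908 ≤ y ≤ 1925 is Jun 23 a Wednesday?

3

Day of week of June 23 in each year:
1908: Tue, 1909: Wed ✓, 1910: Thu, 1911: Fri, 1912: Sun, 1913: Mon, 1914: Tue, 1915: Wed ✓, 1916: Fri, 1917: Sat, 1918: Sun, 1919: Mon, 1920: Wed ✓, 1921: Thu, 1922: Fri, 1923: Sat, 1924: Mon, 1925: Tue
Wednesdays: 1909, 1915, 1920.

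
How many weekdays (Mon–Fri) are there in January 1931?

22

January 1, 1931 is a Thursday.
That's 31 days from start to end, counting both.
31 = 7 × 4 + 3, so there are 4 full weeks plus 3 extra days.
Each full week contributes 5 weekdays (Mon–Fri): 4 × 5 = 20.
The 3 extra days are Thursday, Friday, Saturday — 2 of them qualify.
Total: 20 + 2 = 22.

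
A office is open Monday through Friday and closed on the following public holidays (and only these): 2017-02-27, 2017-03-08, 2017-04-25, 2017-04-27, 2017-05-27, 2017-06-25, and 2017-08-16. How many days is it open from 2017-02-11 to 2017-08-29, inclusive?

2017-02-11 is a Saturday.
From 2017-02-11 to 2017-08-29 is 200 days inclusive.
200 = 7 × 28 + 4, so there are 28 full weeks plus 4 extra days.
Each full week contributes 5 weekdays (Mon–Fri): 28 × 5 = 140.
The 4 extra days are Saturday, Sunday, Monday, Tuesday — 2 of them qualify.
Total: 140 + 2 = 142.
Holidays: 2017-02-27 (Mon); 2017-03-08 (Wed); 2017-04-25 (Tue); 2017-04-27 (Thu); 2017-05-27 (Sat); 2017-06-25 (Sun); 2017-08-16 (Wed).
5 of the 7 holidays fall on weekdays; the rest are weekends and were already excluded.
Business days: 142 − 5 = 137.

137 working days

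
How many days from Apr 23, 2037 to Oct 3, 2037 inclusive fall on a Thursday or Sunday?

Apr 23, 2037 is a Thursday.
That's 164 days from start to end, counting both.
164 = 7 × 23 + 3, so there are 23 full weeks plus 3 extra days.
Each full week contributes 2 days from the set (Thu, Sun): 23 × 2 = 46.
The 3 extra days are Thursday, Friday, Saturday — 1 of them qualifies.
Total: 46 + 1 = 47.

47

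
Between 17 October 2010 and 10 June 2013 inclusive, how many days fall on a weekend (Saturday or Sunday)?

277

17 October 2010 is a Sunday.
From 17 October 2010 to 10 June 2013 is 968 days inclusive.
968 = 7 × 138 + 2, so there are 138 full weeks plus 2 extra days.
Each full week contributes 2 weekend days (Sat, Sun): 138 × 2 = 276.
The 2 extra days are Sun, Mon — 1 of them qualifies.
Total: 276 + 1 = 277.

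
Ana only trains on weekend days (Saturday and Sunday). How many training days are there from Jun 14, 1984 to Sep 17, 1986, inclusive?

Jun 14, 1984 is a Thursday.
The range spans 826 days (inclusive of both endpoints).
826 = 7 × 118, so the span is exactly 118 full weeks.
Each full week contributes 2 weekend days (Sat, Sun): 118 × 2 = 236.
Total: 236.

236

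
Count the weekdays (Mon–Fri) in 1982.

261

Jan 1, 1982 is a Friday.
The range spans 365 days (inclusive of both endpoints).
365 = 7 × 52 + 1, so there are 52 full weeks plus 1 extra day.
Each full week contributes 5 weekdays (Mon–Fri): 52 × 5 = 260.
The 1 extra day is Fri — 1 of them qualifies.
Total: 260 + 1 = 261.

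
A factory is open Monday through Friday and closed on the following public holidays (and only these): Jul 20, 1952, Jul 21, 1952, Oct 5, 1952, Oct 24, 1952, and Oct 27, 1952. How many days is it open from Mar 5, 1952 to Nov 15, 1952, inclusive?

180

Mar 5, 1952 is a Wednesday.
From Mar 5, 1952 to Nov 15, 1952 is 256 days inclusive.
256 = 7 × 36 + 4, so there are 36 full weeks plus 4 extra days.
Each full week contributes 5 weekdays (Mon–Fri): 36 × 5 = 180.
The 4 extra days are Wednesday, Thursday, Friday, Saturday — 3 of them qualify.
Total: 180 + 3 = 183.
Holidays: Jul 20, 1952 (Sun); Jul 21, 1952 (Mon); Oct 5, 1952 (Sun); Oct 24, 1952 (Fri); Oct 27, 1952 (Mon).
3 of the 5 holidays fall on weekdays; the rest are weekends and were already excluded.
Business days: 183 − 3 = 180.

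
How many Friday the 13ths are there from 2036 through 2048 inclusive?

24

Friday-the-13ths by year:
2036: Jun
2037: Feb, Mar, Nov
2038: Aug
2039: May
2040: Jan, Apr, Jul
2041: Sep, Dec
2042: Jun
2043: Feb, Mar, Nov
2044: May
2045: Jan, Oct
2046: Apr, Jul
2047: Sep, Dec
2048: Mar, Nov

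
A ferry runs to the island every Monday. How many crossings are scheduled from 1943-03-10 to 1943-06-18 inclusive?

14

1943-03-10 is a Wednesday.
That's 101 days from start to end, counting both.
101 = 7 × 14 + 3, so there are 14 full weeks plus 3 extra days.
Each full week contributes one Monday: 14 so far.
The 3 extra days are Wed, Thu, Fri — none qualify.
Total: 14 + 0 = 14.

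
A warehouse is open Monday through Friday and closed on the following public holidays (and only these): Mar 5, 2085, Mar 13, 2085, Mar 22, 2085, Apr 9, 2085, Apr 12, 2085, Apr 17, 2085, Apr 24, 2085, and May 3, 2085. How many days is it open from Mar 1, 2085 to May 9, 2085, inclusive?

42 working days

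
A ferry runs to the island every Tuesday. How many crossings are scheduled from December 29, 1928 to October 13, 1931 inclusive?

146

December 29, 1928 is a Saturday.
The range spans 1019 days (inclusive of both endpoints).
1019 = 7 × 145 + 4, so there are 145 full weeks plus 4 extra days.
Each full week contributes one Tuesday: 145 so far.
The 4 extra days are Saturday, Sunday, Monday, Tuesday — 1 of them qualifies.
Total: 145 + 1 = 146.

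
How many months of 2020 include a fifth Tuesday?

4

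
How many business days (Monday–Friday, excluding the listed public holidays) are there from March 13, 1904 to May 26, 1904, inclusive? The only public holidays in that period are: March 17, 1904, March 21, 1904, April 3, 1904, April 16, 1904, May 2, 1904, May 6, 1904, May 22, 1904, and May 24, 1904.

March 13, 1904 is a Sunday.
The range spans 75 days (inclusive of both endpoints).
75 = 7 × 10 + 5, so there are 10 full weeks plus 5 extra days.
Each full week contributes 5 weekdays (Mon–Fri): 10 × 5 = 50.
The 5 extra days are Sun, Mon, Tue, Wed, Thu — 4 of them qualify.
Total: 50 + 4 = 54.
Holidays: March 17, 1904 (Thu); March 21, 1904 (Mon); April 3, 1904 (Sun); April 16, 1904 (Sat); May 2, 1904 (Mon); May 6, 1904 (Fri); May 22, 1904 (Sun); May 24, 1904 (Tue).
5 of the 8 holidays fall on weekdays; the rest are weekends and were already excluded.
Business days: 54 − 5 = 49.

49 business days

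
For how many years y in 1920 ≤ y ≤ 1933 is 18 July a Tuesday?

Day of week of July 18 in each year:
1920: Sun, 1921: Mon, 1922: Tue ✓, 1923: Wed, 1924: Fri, 1925: Sat, 1926: Sun, 1927: Mon, 1928: Wed, 1929: Thu, 1930: Fri, 1931: Sat, 1932: Mon, 1933: Tue ✓
Tuesdays: 1922, 1933.

2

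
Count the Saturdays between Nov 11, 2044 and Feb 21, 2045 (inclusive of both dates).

15 Saturdays

Nov 11, 2044 is a Friday.
The range spans 103 days (inclusive of both endpoints).
103 = 7 × 14 + 5, so there are 14 full weeks plus 5 extra days.
Each full week contributes one Saturday: 14 so far.
The 5 extra days are Fri, Sat, Sun, Mon, Tue — 1 of them qualifies.
Total: 14 + 1 = 15.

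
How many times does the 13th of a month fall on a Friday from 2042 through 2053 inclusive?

20

Friday-the-13ths by year:
2042: Jun
2043: Feb, Mar, Nov
2044: May
2045: Jan, Oct
2046: Apr, Jul
2047: Sep, Dec
2048: Mar, Nov
2049: Aug
2050: May
2051: Jan, Oct
2052: Sep, Dec
2053: Jun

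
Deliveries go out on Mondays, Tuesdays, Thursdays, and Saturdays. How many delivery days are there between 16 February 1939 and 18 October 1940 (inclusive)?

16 February 1939 is a Thursday.
That's 611 days from start to end, counting both.
611 = 7 × 87 + 2, so there are 87 full weeks plus 2 extra days.
Each full week contributes 4 days from the set (Mon, Tue, Thu, Sat): 87 × 4 = 348.
The 2 extra days are Thursday, Friday — 1 of them qualifies.
Total: 348 + 1 = 349.

349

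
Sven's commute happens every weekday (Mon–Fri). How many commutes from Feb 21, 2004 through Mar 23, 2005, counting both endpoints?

Feb 21, 2004 is a Saturday.
That's 397 days from start to end, counting both.
397 = 7 × 56 + 5, so there are 56 full weeks plus 5 extra days.
Each full week contributes 5 weekdays (Mon–Fri): 56 × 5 = 280.
The 5 extra days are Saturday, Sunday, Monday, Tuesday, Wednesday — 3 of them qualify.
Total: 280 + 3 = 283.

283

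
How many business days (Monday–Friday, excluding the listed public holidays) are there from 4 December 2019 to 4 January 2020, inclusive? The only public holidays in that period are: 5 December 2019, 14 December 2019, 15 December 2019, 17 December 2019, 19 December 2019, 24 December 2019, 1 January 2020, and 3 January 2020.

17

4 December 2019 is a Wednesday.
The range spans 32 days (inclusive of both endpoints).
32 = 7 × 4 + 4, so there are 4 full weeks plus 4 extra days.
Each full week contributes 5 weekdays (Mon–Fri): 4 × 5 = 20.
The 4 extra days are Wednesday, Thursday, Friday, Saturday — 3 of them qualify.
Total: 20 + 3 = 23.
Holidays: 5 December 2019 (Thu); 14 December 2019 (Sat); 15 December 2019 (Sun); 17 December 2019 (Tue); 19 December 2019 (Thu); 24 December 2019 (Tue); 1 January 2020 (Wed); 3 January 2020 (Fri).
6 of the 8 holidays fall on weekdays; the rest are weekends and were already excluded.
Business days: 23 − 6 = 17.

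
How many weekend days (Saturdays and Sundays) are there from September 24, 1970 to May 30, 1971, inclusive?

72

September 24, 1970 is a Thursday.
From September 24, 1970 to May 30, 1971 is 249 days inclusive.
249 = 7 × 35 + 4, so there are 35 full weeks plus 4 extra days.
Each full week contributes 2 weekend days (Sat, Sun): 35 × 2 = 70.
The 4 extra days are Thursday, Friday, Saturday, Sunday — 2 of them qualify.
Total: 70 + 2 = 72.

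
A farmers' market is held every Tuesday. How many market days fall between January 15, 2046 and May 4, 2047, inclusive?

January 15, 2046 is a Monday.
The range spans 475 days (inclusive of both endpoints).
475 = 7 × 67 + 6, so there are 67 full weeks plus 6 extra days.
Each full week contributes one Tuesday: 67 so far.
The 6 extra days are Mon, Tue, Wed, Thu, Fri, Sat — 1 of them qualifies.
Total: 67 + 1 = 68.

68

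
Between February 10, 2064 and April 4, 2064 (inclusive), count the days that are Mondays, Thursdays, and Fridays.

24

February 10, 2064 is a Sunday.
The range spans 55 days (inclusive of both endpoints).
55 = 7 × 7 + 6, so there are 7 full weeks plus 6 extra days.
Each full week contributes 3 days from the set (Mon, Thu, Fri): 7 × 3 = 21.
The 6 extra days are Sun, Mon, Tue, Wed, Thu, Fri — 3 of them qualify.
Total: 21 + 3 = 24.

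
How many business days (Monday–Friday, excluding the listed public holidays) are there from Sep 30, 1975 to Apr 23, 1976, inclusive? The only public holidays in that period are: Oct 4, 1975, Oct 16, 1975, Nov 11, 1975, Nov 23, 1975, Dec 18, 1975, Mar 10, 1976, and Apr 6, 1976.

Sep 30, 1975 is a Tuesday.
That's 207 days from start to end, counting both.
207 = 7 × 29 + 4, so there are 29 full weeks plus 4 extra days.
Each full week contributes 5 weekdays (Mon–Fri): 29 × 5 = 145.
The 4 extra days are Tuesday, Wednesday, Thursday, Friday — 4 of them qualify.
Total: 145 + 4 = 149.
Holidays: Oct 4, 1975 (Sat); Oct 16, 1975 (Thu); Nov 11, 1975 (Tue); Nov 23, 1975 (Sun); Dec 18, 1975 (Thu); Mar 10, 1976 (Wed); Apr 6, 1976 (Tue).
5 of the 7 holidays fall on weekdays; the rest are weekends and were already excluded.
Business days: 149 − 5 = 144.

144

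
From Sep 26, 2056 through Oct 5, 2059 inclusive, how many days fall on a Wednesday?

Sep 26, 2056 is a Tuesday.
That's 1105 days from start to end, counting both.
1105 = 7 × 157 + 6, so there are 157 full weeks plus 6 extra days.
Each full week contributes one Wednesday: 157 so far.
The 6 extra days are Tuesday, Wednesday, Thursday, Friday, Saturday, Sunday — 1 of them qualifies.
Total: 157 + 1 = 158.

158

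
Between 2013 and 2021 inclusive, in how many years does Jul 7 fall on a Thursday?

Day of week of July 7 in each year:
2013: Sun, 2014: Mon, 2015: Tue, 2016: Thu ✓, 2017: Fri, 2018: Sat, 2019: Sun, 2020: Tue, 2021: Wed
Thursdays: 2016.

1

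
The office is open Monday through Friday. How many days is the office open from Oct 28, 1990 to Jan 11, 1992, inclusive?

315 weekdays

Oct 28, 1990 is a Sunday.
From Oct 28, 1990 to Jan 11, 1992 is 441 days inclusive.
441 = 7 × 63, so the span is exactly 63 full weeks.
Each full week contributes 5 weekdays (Mon–Fri): 63 × 5 = 315.
Total: 315.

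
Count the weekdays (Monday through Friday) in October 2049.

October 1, 2049 is a Friday.
From October 1, 2049 to October 31, 2049 is 31 days inclusive.
31 = 7 × 4 + 3, so there are 4 full weeks plus 3 extra days.
Each full week contributes 5 weekdays (Mon–Fri): 4 × 5 = 20.
The 3 extra days are Fri, Sat, Sun — 1 of them qualifies.
Total: 20 + 1 = 21.

21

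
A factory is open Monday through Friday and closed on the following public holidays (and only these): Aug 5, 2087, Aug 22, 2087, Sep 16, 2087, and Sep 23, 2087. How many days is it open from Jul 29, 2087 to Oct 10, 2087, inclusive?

Jul 29, 2087 is a Tuesday.
The range spans 74 days (inclusive of both endpoints).
74 = 7 × 10 + 4, so there are 10 full weeks plus 4 extra days.
Each full week contributes 5 weekdays (Mon–Fri): 10 × 5 = 50.
The 4 extra days are Tuesday, Wednesday, Thursday, Friday — 4 of them qualify.
Total: 50 + 4 = 54.
Holidays: Aug 5, 2087 (Tue); Aug 22, 2087 (Fri); Sep 16, 2087 (Tue); Sep 23, 2087 (Tue).
All 4 holidays fall on weekdays, so subtract 4.
Business days: 54 − 4 = 50.

50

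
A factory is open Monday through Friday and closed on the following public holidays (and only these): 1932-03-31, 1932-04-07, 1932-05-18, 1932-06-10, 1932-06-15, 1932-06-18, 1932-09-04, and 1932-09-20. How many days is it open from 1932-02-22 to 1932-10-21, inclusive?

169

1932-02-22 is a Monday.
That's 243 days from start to end, counting both.
243 = 7 × 34 + 5, so there are 34 full weeks plus 5 extra days.
Each full week contributes 5 weekdays (Mon–Fri): 34 × 5 = 170.
The 5 extra days are Monday, Tuesday, Wednesday, Thursday, Friday — 5 of them qualify.
Total: 170 + 5 = 175.
Holidays: 1932-03-31 (Thu); 1932-04-07 (Thu); 1932-05-18 (Wed); 1932-06-10 (Fri); 1932-06-15 (Wed); 1932-06-18 (Sat); 1932-09-04 (Sun); 1932-09-20 (Tue).
6 of the 8 holidays fall on weekdays; the rest are weekends and were already excluded.
Business days: 175 − 6 = 169.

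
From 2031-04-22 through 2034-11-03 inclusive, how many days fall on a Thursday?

2031-04-22 is a Tuesday.
That's 1292 days from start to end, counting both.
1292 = 7 × 184 + 4, so there are 184 full weeks plus 4 extra days.
Each full week contributes one Thursday: 184 so far.
The 4 extra days are Tue, Wed, Thu, Fri — 1 of them qualifies.
Total: 184 + 1 = 185.

185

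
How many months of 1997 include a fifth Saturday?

A month has five Saturdays exactly when Saturday falls within its first (length − 28) days.
Jan: 31 days, starts Wed → 5 of Wed, Thu, Fri
Feb: 28 days, starts Sat → 5 of (none)
Mar: 31 days, starts Sat → 5 of Sat, Sun, Mon ✓
Apr: 30 days, starts Tue → 5 of Tue, Wed
May: 31 days, starts Thu → 5 of Thu, Fri, Sat ✓
Jun: 30 days, starts Sun → 5 of Sun, Mon
Jul: 31 days, starts Tue → 5 of Tue, Wed, Thu
Aug: 31 days, starts Fri → 5 of Fri, Sat, Sun ✓
Sep: 30 days, starts Mon → 5 of Mon, Tue
Oct: 31 days, starts Wed → 5 of Wed, Thu, Fri
Nov: 30 days, starts Sat → 5 of Sat, Sun ✓
Dec: 31 days, starts Mon → 5 of Mon, Tue, Wed
Months with five Saturdays: Mar, May, Aug, Nov.

4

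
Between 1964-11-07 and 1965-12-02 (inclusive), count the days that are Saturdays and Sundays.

112

1964-11-07 is a Saturday.
The range spans 391 days (inclusive of both endpoints).
391 = 7 × 55 + 6, so there are 55 full weeks plus 6 extra days.
Each full week contributes 2 days from the set (Sat, Sun): 55 × 2 = 110.
The 6 extra days are Sat, Sun, Mon, Tue, Wed, Thu — 2 of them qualify.
Total: 110 + 2 = 112.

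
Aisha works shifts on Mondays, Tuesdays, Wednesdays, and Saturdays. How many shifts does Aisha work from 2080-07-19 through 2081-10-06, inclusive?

2080-07-19 is a Friday.
That's 445 days from start to end, counting both.
445 = 7 × 63 + 4, so there are 63 full weeks plus 4 extra days.
Each full week contributes 4 days from the set (Mon, Tue, Wed, Sat): 63 × 4 = 252.
The 4 extra days are Fri, Sat, Sun, Mon — 2 of them qualify.
Total: 252 + 2 = 254.

254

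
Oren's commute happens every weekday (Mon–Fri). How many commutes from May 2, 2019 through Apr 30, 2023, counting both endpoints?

1042 weekdays

May 2, 2019 is a Thursday.
That's 1460 days from start to end, counting both.
1460 = 7 × 208 + 4, so there are 208 full weeks plus 4 extra days.
Each full week contributes 5 weekdays (Mon–Fri): 208 × 5 = 1040.
The 4 extra days are Thu, Fri, Sat, Sun — 2 of them qualify.
Total: 1040 + 2 = 1042.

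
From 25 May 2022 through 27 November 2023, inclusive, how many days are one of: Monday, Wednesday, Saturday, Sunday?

25 May 2022 is a Wednesday.
The range spans 552 days (inclusive of both endpoints).
552 = 7 × 78 + 6, so there are 78 full weeks plus 6 extra days.
Each full week contributes 4 days from the set (Mon, Wed, Sat, Sun): 78 × 4 = 312.
The 6 extra days are Wed, Thu, Fri, Sat, Sun, Mon — 4 of them qualify.
Total: 312 + 4 = 316.

316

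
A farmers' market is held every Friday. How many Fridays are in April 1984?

4

Apr 1, 1984 is a Sunday.
From Apr 1, 1984 to Apr 30, 1984 is 30 days inclusive.
30 = 7 × 4 + 2, so there are 4 full weeks plus 2 extra days.
Each full week contributes one Friday: 4 so far.
The 2 extra days are Sun, Mon — none qualify.
Total: 4 + 0 = 4.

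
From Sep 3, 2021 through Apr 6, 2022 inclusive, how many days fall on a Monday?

31 Mondays

Sep 3, 2021 is a Friday.
From Sep 3, 2021 to Apr 6, 2022 is 216 days inclusive.
216 = 7 × 30 + 6, so there are 30 full weeks plus 6 extra days.
Each full week contributes one Monday: 30 so far.
The 6 extra days are Fri, Sat, Sun, Mon, Tue, Wed — 1 of them qualifies.
Total: 30 + 1 = 31.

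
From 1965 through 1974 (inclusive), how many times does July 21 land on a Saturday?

Day of week of July 21 in each year:
1965: Wed, 1966: Thu, 1967: Fri, 1968: Sun, 1969: Mon, 1970: Tue, 1971: Wed, 1972: Fri, 1973: Sat ✓, 1974: Sun
Saturdays: 1973.

1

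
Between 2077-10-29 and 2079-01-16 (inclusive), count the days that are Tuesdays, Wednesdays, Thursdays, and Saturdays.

2077-10-29 is a Friday.
From 2077-10-29 to 2079-01-16 is 445 days inclusive.
445 = 7 × 63 + 4, so there are 63 full weeks plus 4 extra days.
Each full week contributes 4 days from the set (Tue, Wed, Thu, Sat): 63 × 4 = 252.
The 4 extra days are Friday, Saturday, Sunday, Monday — 1 of them qualifies.
Total: 252 + 1 = 253.

253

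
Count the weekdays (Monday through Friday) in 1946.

261

1 January 1946 is a Tuesday.
That's 365 days from start to end, counting both.
365 = 7 × 52 + 1, so there are 52 full weeks plus 1 extra day.
Each full week contributes 5 weekdays (Mon–Fri): 52 × 5 = 260.
The 1 extra day is Tuesday — 1 of them qualifies.
Total: 260 + 1 = 261.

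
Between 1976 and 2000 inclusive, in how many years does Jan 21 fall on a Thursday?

Day of week of January 21 in each year:
1976: Wed, 1977: Fri, 1978: Sat, 1979: Sun, 1980: Mon, 1981: Wed, 1982: Thu ✓, 1983: Fri, 1984: Sat, 1985: Mon, 1986: Tue, 1987: Wed, 1988: Thu ✓, 1989: Sat, 1990: Sun, 1991: Mon, 1992: Tue, 1993: Thu ✓, 1994: Fri, 1995: Sat, 1996: Sun, 1997: Tue, 1998: Wed, 1999: Thu ✓, 2000: Fri
Thursdays: 1982, 1988, 1993, 1999.

4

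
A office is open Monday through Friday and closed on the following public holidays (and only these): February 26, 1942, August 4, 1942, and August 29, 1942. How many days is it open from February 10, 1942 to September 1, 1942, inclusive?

144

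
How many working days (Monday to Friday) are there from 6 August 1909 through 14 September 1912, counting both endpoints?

6 August 1909 is a Friday.
That's 1136 days from start to end, counting both.
1136 = 7 × 162 + 2, so there are 162 full weeks plus 2 extra days.
Each full week contributes 5 weekdays (Mon–Fri): 162 × 5 = 810.
The 2 extra days are Friday, Saturday — 1 of them qualifies.
Total: 810 + 1 = 811.

811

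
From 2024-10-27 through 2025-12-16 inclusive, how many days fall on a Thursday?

59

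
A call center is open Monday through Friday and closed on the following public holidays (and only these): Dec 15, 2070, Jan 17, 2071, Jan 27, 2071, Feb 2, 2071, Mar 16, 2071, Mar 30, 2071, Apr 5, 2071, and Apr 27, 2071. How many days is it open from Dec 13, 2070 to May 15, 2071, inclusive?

Dec 13, 2070 is a Saturday.
The range spans 154 days (inclusive of both endpoints).
154 = 7 × 22, so the span is exactly 22 full weeks.
Each full week contributes 5 weekdays (Mon–Fri): 22 × 5 = 110.
Holidays: Dec 15, 2070 (Mon); Jan 17, 2071 (Sat); Jan 27, 2071 (Tue); Feb 2, 2071 (Mon); Mar 16, 2071 (Mon); Mar 30, 2071 (Mon); Apr 5, 2071 (Sun); Apr 27, 2071 (Mon).
6 of the 8 holidays fall on weekdays; the rest are weekends and were already excluded.
Business days: 110 − 6 = 104.

104 working days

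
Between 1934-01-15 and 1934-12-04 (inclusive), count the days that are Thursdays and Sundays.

92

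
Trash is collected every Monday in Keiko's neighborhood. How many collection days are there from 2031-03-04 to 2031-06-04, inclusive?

2031-03-04 is a Tuesday.
That's 93 days from start to end, counting both.
93 = 7 × 13 + 2, so there are 13 full weeks plus 2 extra days.
Each full week contributes one Monday: 13 so far.
The 2 extra days are Tue, Wed — none qualify.
Total: 13 + 0 = 13.

13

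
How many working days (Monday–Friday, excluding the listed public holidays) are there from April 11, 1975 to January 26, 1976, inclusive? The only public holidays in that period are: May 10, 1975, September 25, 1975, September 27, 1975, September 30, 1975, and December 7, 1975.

April 11, 1975 is a Friday.
That's 291 days from start to end, counting both.
291 = 7 × 41 + 4, so there are 41 full weeks plus 4 extra days.
Each full week contributes 5 weekdays (Mon–Fri): 41 × 5 = 205.
The 4 extra days are Fri, Sat, Sun, Mon — 2 of them qualify.
Total: 205 + 2 = 207.
Holidays: May 10, 1975 (Sat); September 25, 1975 (Thu); September 27, 1975 (Sat); September 30, 1975 (Tue); December 7, 1975 (Sun).
2 of the 5 holidays fall on weekdays; the rest are weekends and were already excluded.
Business days: 207 − 2 = 205.

205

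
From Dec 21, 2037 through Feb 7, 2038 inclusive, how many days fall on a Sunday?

7 Sundays

Dec 21, 2037 is a Monday.
That's 49 days from start to end, counting both.
49 = 7 × 7, so the span is exactly 7 full weeks.
Each full week contributes one Sunday: 7 so far.
Total: 7.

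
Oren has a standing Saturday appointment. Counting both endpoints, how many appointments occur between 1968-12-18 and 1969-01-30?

6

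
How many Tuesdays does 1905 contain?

1905-01-01 is a Sunday.
That's 365 days from start to end, counting both.
365 = 7 × 52 + 1, so there are 52 full weeks plus 1 extra day.
Each full week contributes one Tuesday: 52 so far.
The 1 extra day is Sun — none qualify.
Total: 52 + 0 = 52.

52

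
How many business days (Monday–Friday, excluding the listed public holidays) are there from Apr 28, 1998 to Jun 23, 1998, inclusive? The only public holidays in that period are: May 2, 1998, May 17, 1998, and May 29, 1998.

Apr 28, 1998 is a Tuesday.
From Apr 28, 1998 to Jun 23, 1998 is 57 days inclusive.
57 = 7 × 8 + 1, so there are 8 full weeks plus 1 extra day.
Each full week contributes 5 weekdays (Mon–Fri): 8 × 5 = 40.
The 1 extra day is Tuesday — 1 of them qualifies.
Total: 40 + 1 = 41.
Holidays: May 2, 1998 (Sat); May 17, 1998 (Sun); May 29, 1998 (Fri).
1 of the 3 holidays fall on weekdays; the rest are weekends and were already excluded.
Business days: 41 − 1 = 40.

40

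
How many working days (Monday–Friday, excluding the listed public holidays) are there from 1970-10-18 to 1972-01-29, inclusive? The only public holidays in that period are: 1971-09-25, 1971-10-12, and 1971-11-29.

333 working days

1970-10-18 is a Sunday.
From 1970-10-18 to 1972-01-29 is 469 days inclusive.
469 = 7 × 67, so the span is exactly 67 full weeks.
Each full week contributes 5 weekdays (Mon–Fri): 67 × 5 = 335.
Holidays: 1971-09-25 (Sat); 1971-10-12 (Tue); 1971-11-29 (Mon).
2 of the 3 holidays fall on weekdays; the rest are weekends and were already excluded.
Business days: 335 − 2 = 333.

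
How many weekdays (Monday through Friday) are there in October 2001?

2001-10-01 is a Monday.
From 2001-10-01 to 2001-10-31 is 31 days inclusive.
31 = 7 × 4 + 3, so there are 4 full weeks plus 3 extra days.
Each full week contributes 5 weekdays (Mon–Fri): 4 × 5 = 20.
The 3 extra days are Mon, Tue, Wed — 3 of them qualify.
Total: 20 + 3 = 23.

23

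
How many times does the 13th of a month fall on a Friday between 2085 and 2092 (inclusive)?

Friday-the-13ths by year:
2085: Apr, Jul
2086: Sep, Dec
2087: Jun
2088: Feb, Aug
2089: May
2090: Jan, Oct
2091: Apr, Jul
2092: Jun

13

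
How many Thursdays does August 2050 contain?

1 August 2050 is a Monday.
That's 31 days from start to end, counting both.
31 = 7 × 4 + 3, so there are 4 full weeks plus 3 extra days.
Each full week contributes one Thursday: 4 so far.
The 3 extra days are Monday, Tuesday, Wednesday — none qualify.
Total: 4 + 0 = 4.

4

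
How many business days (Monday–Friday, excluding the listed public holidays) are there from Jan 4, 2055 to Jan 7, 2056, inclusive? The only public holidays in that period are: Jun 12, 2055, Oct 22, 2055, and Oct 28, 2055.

Jan 4, 2055 is a Monday.
The range spans 369 days (inclusive of both endpoints).
369 = 7 × 52 + 5, so there are 52 full weeks plus 5 extra days.
Each full week contributes 5 weekdays (Mon–Fri): 52 × 5 = 260.
The 5 extra days are Monday, Tuesday, Wednesday, Thursday, Friday — 5 of them qualify.
Total: 260 + 5 = 265.
Holidays: Jun 12, 2055 (Sat); Oct 22, 2055 (Fri); Oct 28, 2055 (Thu).
2 of the 3 holidays fall on weekdays; the rest are weekends and were already excluded.
Business days: 265 − 2 = 263.

263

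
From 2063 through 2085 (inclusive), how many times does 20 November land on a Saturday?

3

Day of week of November 20 in each year:
2063: Tue, 2064: Thu, 2065: Fri, 2066: Sat ✓, 2067: Sun, 2068: Tue, 2069: Wed, 2070: Thu, 2071: Fri, 2072: Sun, 2073: Mon, 2074: Tue, 2075: Wed, 2076: Fri, 2077: Sat ✓, 2078: Sun, 2079: Mon, 2080: Wed, 2081: Thu, 2082: Fri, 2083: Sat ✓, 2084: Mon, 2085: Tue
Saturdays: 2066, 2077, 2083.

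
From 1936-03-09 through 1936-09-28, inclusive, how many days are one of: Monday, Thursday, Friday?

1936-03-09 is a Monday.
That's 204 days from start to end, counting both.
204 = 7 × 29 + 1, so there are 29 full weeks plus 1 extra day.
Each full week contributes 3 days from the set (Mon, Thu, Fri): 29 × 3 = 87.
The 1 extra day is Monday — 1 of them qualifies.
Total: 87 + 1 = 88.

88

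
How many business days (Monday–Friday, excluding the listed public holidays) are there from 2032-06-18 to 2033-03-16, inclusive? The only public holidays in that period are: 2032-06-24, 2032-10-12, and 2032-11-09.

191 business days

2032-06-18 is a Friday.
That's 272 days from start to end, counting both.
272 = 7 × 38 + 6, so there are 38 full weeks plus 6 extra days.
Each full week contributes 5 weekdays (Mon–Fri): 38 × 5 = 190.
The 6 extra days are Friday, Saturday, Sunday, Monday, Tuesday, Wednesday — 4 of them qualify.
Total: 190 + 4 = 194.
Holidays: 2032-06-24 (Thu); 2032-10-12 (Tue); 2032-11-09 (Tue).
All 3 holidays fall on weekdays, so subtract 3.
Business days: 194 − 3 = 191.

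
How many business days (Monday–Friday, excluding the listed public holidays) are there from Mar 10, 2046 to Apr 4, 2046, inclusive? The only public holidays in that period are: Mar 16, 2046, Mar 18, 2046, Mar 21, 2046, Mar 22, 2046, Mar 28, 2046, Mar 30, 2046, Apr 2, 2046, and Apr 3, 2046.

11 business days

Mar 10, 2046 is a Saturday.
From Mar 10, 2046 to Apr 4, 2046 is 26 days inclusive.
26 = 7 × 3 + 5, so there are 3 full weeks plus 5 extra days.
Each full week contributes 5 weekdays (Mon–Fri): 3 × 5 = 15.
The 5 extra days are Sat, Sun, Mon, Tue, Wed — 3 of them qualify.
Total: 15 + 3 = 18.
Holidays: Mar 16, 2046 (Fri); Mar 18, 2046 (Sun); Mar 21, 2046 (Wed); Mar 22, 2046 (Thu); Mar 28, 2046 (Wed); Mar 30, 2046 (Fri); Apr 2, 2046 (Mon); Apr 3, 2046 (Tue).
7 of the 8 holidays fall on weekdays; the rest are weekends and were already excluded.
Business days: 18 − 7 = 11.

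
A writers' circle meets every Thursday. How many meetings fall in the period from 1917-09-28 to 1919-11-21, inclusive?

1917-09-28 is a Friday.
That's 785 days from start to end, counting both.
785 = 7 × 112 + 1, so there are 112 full weeks plus 1 extra day.
Each full week contributes one Thursday: 112 so far.
The 1 extra day is Fri — none qualify.
Total: 112 + 0 = 112.

112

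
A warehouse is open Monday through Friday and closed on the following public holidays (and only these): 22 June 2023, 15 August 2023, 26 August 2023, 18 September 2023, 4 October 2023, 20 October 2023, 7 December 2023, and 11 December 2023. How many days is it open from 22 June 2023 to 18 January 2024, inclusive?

144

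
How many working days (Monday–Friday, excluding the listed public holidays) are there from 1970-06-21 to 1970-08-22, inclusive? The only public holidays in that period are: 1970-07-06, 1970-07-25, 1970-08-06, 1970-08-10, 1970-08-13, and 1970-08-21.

1970-06-21 is a Sunday.
The range spans 63 days (inclusive of both endpoints).
63 = 7 × 9, so the span is exactly 9 full weeks.
Each full week contributes 5 weekdays (Mon–Fri): 9 × 5 = 45.
Holidays: 1970-07-06 (Mon); 1970-07-25 (Sat); 1970-08-06 (Thu); 1970-08-10 (Mon); 1970-08-13 (Thu); 1970-08-21 (Fri).
5 of the 6 holidays fall on weekdays; the rest are weekends and were already excluded.
Business days: 45 − 5 = 40.

40 working days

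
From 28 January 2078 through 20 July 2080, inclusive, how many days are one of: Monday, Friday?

28 January 2078 is a Friday.
That's 905 days from start to end, counting both.
905 = 7 × 129 + 2, so there are 129 full weeks plus 2 extra days.
Each full week contributes 2 days from the set (Mon, Fri): 129 × 2 = 258.
The 2 extra days are Friday, Saturday — 1 of them qualifies.
Total: 258 + 1 = 259.

259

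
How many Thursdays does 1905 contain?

January 1, 1905 is a Sunday.
The range spans 365 days (inclusive of both endpoints).
365 = 7 × 52 + 1, so there are 52 full weeks plus 1 extra day.
Each full week contributes one Thursday: 52 so far.
The 1 extra day is Sun — none qualify.
Total: 52 + 0 = 52.

52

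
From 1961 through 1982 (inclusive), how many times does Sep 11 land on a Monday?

Day of week of September 11 in each year:
1961: Mon ✓, 1962: Tue, 1963: Wed, 1964: Fri, 1965: Sat, 1966: Sun, 1967: Mon ✓, 1968: Wed, 1969: Thu, 1970: Fri, 1971: Sat, 1972: Mon ✓, 1973: Tue, 1974: Wed, 1975: Thu, 1976: Sat, 1977: Sun, 1978: Mon ✓, 1979: Tue, 1980: Thu, 1981: Fri, 1982: Sat
Mondays: 1961, 1967, 1972, 1978.

4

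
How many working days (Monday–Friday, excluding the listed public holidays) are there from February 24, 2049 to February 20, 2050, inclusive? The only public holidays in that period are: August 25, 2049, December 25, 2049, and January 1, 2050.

February 24, 2049 is a Wednesday.
That's 362 days from start to end, counting both.
362 = 7 × 51 + 5, so there are 51 full weeks plus 5 extra days.
Each full week contributes 5 weekdays (Mon–Fri): 51 × 5 = 255.
The 5 extra days are Wednesday, Thursday, Friday, Saturday, Sunday — 3 of them qualify.
Total: 255 + 3 = 258.
Holidays: August 25, 2049 (Wed); December 25, 2049 (Sat); January 1, 2050 (Sat).
1 of the 3 holidays fall on weekdays; the rest are weekends and were already excluded.
Business days: 258 − 1 = 257.

257 working days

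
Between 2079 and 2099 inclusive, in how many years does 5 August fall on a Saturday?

3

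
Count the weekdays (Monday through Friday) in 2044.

261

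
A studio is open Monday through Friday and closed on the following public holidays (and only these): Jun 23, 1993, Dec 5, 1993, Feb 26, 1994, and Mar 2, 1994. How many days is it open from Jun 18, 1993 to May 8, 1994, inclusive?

Jun 18, 1993 is a Friday.
The range spans 325 days (inclusive of both endpoints).
325 = 7 × 46 + 3, so there are 46 full weeks plus 3 extra days.
Each full week contributes 5 weekdays (Mon–Fri): 46 × 5 = 230.
The 3 extra days are Friday, Saturday, Sunday — 1 of them qualifies.
Total: 230 + 1 = 231.
Holidays: Jun 23, 1993 (Wed); Dec 5, 1993 (Sun); Feb 26, 1994 (Sat); Mar 2, 1994 (Wed).
2 of the 4 holidays fall on weekdays; the rest are weekends and were already excluded.
Business days: 231 − 2 = 229.

229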